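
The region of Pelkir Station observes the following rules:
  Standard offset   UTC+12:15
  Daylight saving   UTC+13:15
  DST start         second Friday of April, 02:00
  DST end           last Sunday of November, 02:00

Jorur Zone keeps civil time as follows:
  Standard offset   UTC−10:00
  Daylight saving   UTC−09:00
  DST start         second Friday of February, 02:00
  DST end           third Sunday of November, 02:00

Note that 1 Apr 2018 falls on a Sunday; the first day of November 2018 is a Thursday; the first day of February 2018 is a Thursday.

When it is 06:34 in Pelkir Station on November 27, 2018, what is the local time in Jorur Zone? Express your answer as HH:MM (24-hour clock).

08:19

1 April 2018 is a Sunday, so the first Friday is April 6 and the second is April 13.
1 November 2018 is a Thursday, so Sundays fall on 4, 11, 18, 25; the last is November 25.
November 27, 2018 is outside the daylight-saving period (13 April – 25 November), so Pelkir Station is on standard time, UTC+12:15.
06:34 Pelkir Station − 12h15m = 18:19 UTC (rolling into the previous day, 26 November 2018).
1 February 2018 is a Thursday, so the first Friday is February 2 and the second is February 9.
1 November 2018 is a Thursday, so the first Sunday is November 4 and the third is November 18.
At the standard offset (UTC−10:00), 18:19 UTC − 10h = 08:19 Jorur Zone standard time.
The standard-time date in Jorur Zone, November 26, 2018, is outside the daylight-saving period (9 February – 18 November), so Jorur Zone is on standard time, UTC−10:00.
18:19 UTC − 10h = 08:19 Jorur Zone.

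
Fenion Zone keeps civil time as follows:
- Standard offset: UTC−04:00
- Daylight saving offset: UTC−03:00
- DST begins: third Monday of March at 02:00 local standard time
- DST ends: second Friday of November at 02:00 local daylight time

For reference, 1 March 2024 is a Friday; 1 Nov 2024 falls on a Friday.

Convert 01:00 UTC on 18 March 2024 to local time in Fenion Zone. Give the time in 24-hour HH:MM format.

21:00

1 March 2024 is a Friday, so the first Monday is March 4 and the third is March 18.
1 November 2024 is a Friday, so the first Friday is November 1 and the second is November 8.
At the standard offset (UTC−04:00), 01:00 UTC − 4h = 21:00 Fenion Zone standard time (rolling into the previous day, 17 March 2024).
Daylight saving runs 18 March – 8 November; the standard-time date in Fenion Zone, 17 March 2024, is outside that window, so Fenion Zone is on standard time at UTC−04:00.
01:00 UTC − 4h = 21:00 local (rolling into the previous day, 17 March 2024).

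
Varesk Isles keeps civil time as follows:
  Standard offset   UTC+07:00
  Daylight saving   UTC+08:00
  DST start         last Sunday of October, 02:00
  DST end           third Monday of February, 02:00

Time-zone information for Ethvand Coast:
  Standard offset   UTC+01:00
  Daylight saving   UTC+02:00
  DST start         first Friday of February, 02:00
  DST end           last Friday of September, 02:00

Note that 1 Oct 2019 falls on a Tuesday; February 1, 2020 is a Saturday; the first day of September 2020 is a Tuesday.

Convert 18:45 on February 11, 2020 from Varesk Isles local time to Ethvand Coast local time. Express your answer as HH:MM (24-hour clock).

1 October 2019 is a Tuesday, so Sundays fall on 6, 13, 20, 27; the last is October 27.
1 February 2020 is a Saturday, so the first Monday is February 3 and the third is February 17.
Daylight saving runs 27 October 2019 – 17 February 2020; February 11, 2020 is inside that window, so Varesk Isles is at UTC+08:00.
18:45 Varesk Isles − 8h = 10:45 UTC.
1 February 2020 is a Saturday, so the first Friday is February 7.
1 September 2020 is a Tuesday, so Fridays fall on 4, 11, 18, 25; the last is September 25.
At the standard offset (UTC+01:00), 10:45 UTC + 1h = 11:45 Ethvand Coast standard time.
Daylight saving runs 7 February – 25 September; the standard-time date in Ethvand Coast, February 11, 2020, is inside that window, so Ethvand Coast is at UTC+02:00.
10:45 UTC + 2h = 12:45 Ethvand Coast.

12:45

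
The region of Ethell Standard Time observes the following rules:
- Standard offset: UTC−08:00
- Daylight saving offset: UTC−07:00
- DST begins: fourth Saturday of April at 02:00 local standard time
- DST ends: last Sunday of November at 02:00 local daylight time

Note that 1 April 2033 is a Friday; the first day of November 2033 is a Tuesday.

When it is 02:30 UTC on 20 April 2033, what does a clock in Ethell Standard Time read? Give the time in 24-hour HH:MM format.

18:30

1 April 2033 is a Friday, so the first Saturday is April 2 and the fourth is April 23.
1 November 2033 is a Tuesday, so Sundays fall on 6, 13, 20, 27; the last is November 27.
At the standard offset (UTC−08:00), 02:30 UTC − 8h = 18:30 Ethell Standard Time standard time (rolling into the previous day, 19 April 2033).
The standard-time date in Ethell Standard Time, 19 April 2033, does not fall between 23 April and 27 November, so daylight saving is not in effect and Ethell Standard Time is at UTC−08:00.
02:30 UTC − 8h = 18:30 local (rolling into the previous day, 19 April 2033).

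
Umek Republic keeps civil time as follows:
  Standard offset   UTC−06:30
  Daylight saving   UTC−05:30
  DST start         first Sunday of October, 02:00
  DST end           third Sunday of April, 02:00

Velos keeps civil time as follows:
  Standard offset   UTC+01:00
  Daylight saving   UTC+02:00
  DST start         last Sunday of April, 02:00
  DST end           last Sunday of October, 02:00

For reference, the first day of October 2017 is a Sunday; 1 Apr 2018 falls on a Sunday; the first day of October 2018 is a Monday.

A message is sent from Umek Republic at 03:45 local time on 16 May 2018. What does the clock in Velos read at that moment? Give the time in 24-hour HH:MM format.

1 October 2017 is a Sunday, so the first Sunday is October 1.
1 April 2018 is a Sunday, so the first Sunday is April 1 and the third is April 15.
Daylight saving runs 1 October 2017 – 15 April 2018; 16 May 2018 is outside that window, so Umek Republic is on standard time at UTC−06:30.
03:45 Umek Republic + 6h30m = 10:15 UTC.
1 April 2018 is a Sunday, so Sundays fall on 1, 8, 15, 22, 29; the last is April 29.
1 October 2018 is a Monday, so Sundays fall on 7, 14, 21, 28; the last is October 28.
At the standard offset (UTC+01:00), 10:15 UTC + 1h = 11:15 Velos standard time.
The standard-time date in Velos, 16 May 2018, falls between 29 April and 28 October, so daylight saving is in effect and Velos is at UTC+02:00.
10:15 UTC + 2h = 12:15 Velos.

12:15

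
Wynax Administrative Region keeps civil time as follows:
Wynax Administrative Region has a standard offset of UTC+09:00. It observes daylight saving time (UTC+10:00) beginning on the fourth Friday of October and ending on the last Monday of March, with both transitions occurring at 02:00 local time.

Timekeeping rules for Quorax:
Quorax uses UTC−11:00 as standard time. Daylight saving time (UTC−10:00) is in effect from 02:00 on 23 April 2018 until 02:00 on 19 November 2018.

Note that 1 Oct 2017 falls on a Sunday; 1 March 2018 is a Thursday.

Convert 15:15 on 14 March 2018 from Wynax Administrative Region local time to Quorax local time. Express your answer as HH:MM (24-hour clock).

1 October 2017 is a Sunday, so the first Friday is October 6 and the fourth is October 27.
1 March 2018 is a Thursday, so Mondays fall on 5, 12, 19, 26; the last is March 26.
14 March 2018 lies within the daylight-saving period (27 October 2017 – 26 March 2018), so Wynax Administrative Region is on daylight time, UTC+10:00.
15:15 Wynax Administrative Region − 10h = 05:15 UTC.
At the standard offset (UTC−11:00), 05:15 UTC − 11h = 18:15 Quorax standard time (rolling into the previous day, 13 March 2018).
The standard-time date in Quorax, 13 March 2018, is outside the daylight-saving period (23 April – 19 November), so Quorax is on standard time, UTC−11:00.
05:15 UTC − 11h = 18:15 Quorax (rolling into the previous day, 13 March 2018).

18:15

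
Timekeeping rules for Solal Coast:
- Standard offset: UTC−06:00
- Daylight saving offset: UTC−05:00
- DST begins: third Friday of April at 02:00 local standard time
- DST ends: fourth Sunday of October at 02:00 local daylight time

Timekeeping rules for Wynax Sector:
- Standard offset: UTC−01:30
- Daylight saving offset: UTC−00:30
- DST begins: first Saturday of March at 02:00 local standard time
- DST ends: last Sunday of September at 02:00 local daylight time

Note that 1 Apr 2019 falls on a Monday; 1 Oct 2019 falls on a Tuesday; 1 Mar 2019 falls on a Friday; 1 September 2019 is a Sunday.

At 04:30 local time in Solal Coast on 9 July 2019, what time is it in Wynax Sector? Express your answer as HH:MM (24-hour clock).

1 April 2019 is a Monday, so the first Friday is April 5 and the third is April 19.
1 October 2019 is a Tuesday, so the first Sunday is October 6 and the fourth is October 27.
9 July 2019 lies within the daylight-saving period (19 April – 27 October), so Solal Coast is on daylight time, UTC−05:00.
04:30 Solal Coast + 5h = 09:30 UTC.
1 March 2019 is a Friday, so the first Saturday is March 2.
1 September 2019 is a Sunday, so Sundays fall on 1, 8, 15, 22, 29; the last is September 29.
At the standard offset (UTC−01:30), 09:30 UTC − 1h30m = 08:00 Wynax Sector standard time.
Daylight saving runs 2 March – 29 September; the standard-time date in Wynax Sector, 9 July 2019, is inside that window, so Wynax Sector is at UTC−00:30.
09:30 UTC − 0h30m = 09:00 Wynax Sector.

09:00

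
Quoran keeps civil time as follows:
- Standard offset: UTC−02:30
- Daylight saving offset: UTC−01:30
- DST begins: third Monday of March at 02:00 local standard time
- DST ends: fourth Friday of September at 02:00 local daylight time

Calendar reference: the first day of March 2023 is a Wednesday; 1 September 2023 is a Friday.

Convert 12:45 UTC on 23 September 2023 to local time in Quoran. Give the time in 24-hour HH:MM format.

1 March 2023 is a Wednesday, so the first Monday is March 6 and the third is March 20.
1 September 2023 is a Friday, so the first Friday is September 1 and the fourth is September 22.
At the standard offset (UTC−02:30), 12:45 UTC − 2h30m = 10:15 Quoran standard time.
Daylight saving runs 20 March – 22 September; the standard-time date in Quoran, 23 September 2023, is outside that window, so Quoran is on standard time at UTC−02:30.
12:45 UTC − 2h30m = 10:15 local.

10:15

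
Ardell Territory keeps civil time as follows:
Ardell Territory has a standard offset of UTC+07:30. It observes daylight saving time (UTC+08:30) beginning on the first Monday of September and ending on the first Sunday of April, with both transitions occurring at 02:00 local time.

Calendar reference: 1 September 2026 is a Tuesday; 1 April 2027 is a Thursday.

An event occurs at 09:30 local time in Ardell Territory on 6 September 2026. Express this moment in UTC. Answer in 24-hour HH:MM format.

1 September 2026 is a Tuesday, so the first Monday is September 7.
1 April 2027 is a Thursday, so the first Sunday is April 4.
Daylight saving runs 7 September 2026 – 4 April 2027; 6 September 2026 is outside that window, so Ardell Territory is on standard time at UTC+07:30.
09:30 local − 7h30m = 02:00 UTC.

02:00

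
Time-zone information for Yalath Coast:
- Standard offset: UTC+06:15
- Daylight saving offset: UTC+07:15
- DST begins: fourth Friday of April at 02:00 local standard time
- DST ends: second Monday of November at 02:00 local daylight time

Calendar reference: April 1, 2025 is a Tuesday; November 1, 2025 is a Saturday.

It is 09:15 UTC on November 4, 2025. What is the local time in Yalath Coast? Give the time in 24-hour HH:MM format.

16:30

1 April 2025 is a Tuesday, so the first Friday is April 4 and the fourth is April 25.
1 November 2025 is a Saturday, so the first Monday is November 3 and the second is November 10.
At the standard offset (UTC+06:15), 09:15 UTC + 6h15m = 15:30 Yalath Coast standard time.
Daylight saving runs 25 April – 10 November; the standard-time date in Yalath Coast, November 4, 2025, is inside that window, so Yalath Coast is at UTC+07:15.
09:15 UTC + 7h15m = 16:30 local.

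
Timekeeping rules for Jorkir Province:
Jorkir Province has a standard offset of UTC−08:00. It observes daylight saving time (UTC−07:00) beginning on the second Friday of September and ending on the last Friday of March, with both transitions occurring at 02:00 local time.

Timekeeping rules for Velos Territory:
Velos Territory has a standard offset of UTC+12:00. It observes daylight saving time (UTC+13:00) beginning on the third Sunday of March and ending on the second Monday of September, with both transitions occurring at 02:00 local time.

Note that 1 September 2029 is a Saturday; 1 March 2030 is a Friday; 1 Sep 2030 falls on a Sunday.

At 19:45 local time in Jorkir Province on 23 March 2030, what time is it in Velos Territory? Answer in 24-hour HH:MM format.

15:45

1 September 2029 is a Saturday, so the first Friday is September 7 and the second is September 14.
1 March 2030 is a Friday, so Fridays fall on 1, 8, 15, 22, 29; the last is March 29.
Daylight saving runs 14 September 2029 – 29 March 2030; 23 March 2030 is inside that window, so Jorkir Province is at UTC−07:00.
19:45 Jorkir Province + 7h = 02:45 UTC (rolling into the next day, 24 March 2030).
1 March 2030 is a Friday, so the first Sunday is March 3 and the third is March 17.
1 September 2030 is a Sunday, so the first Monday is September 2 and the second is September 9.
At the standard offset (UTC+12:00), 02:45 UTC + 12h = 14:45 Velos Territory standard time.
The standard-time date in Velos Territory, 24 March 2030, falls between 17 March and 9 September, so daylight saving is in effect and Velos Territory is at UTC+13:00.
02:45 UTC + 13h = 15:45 Velos Territory.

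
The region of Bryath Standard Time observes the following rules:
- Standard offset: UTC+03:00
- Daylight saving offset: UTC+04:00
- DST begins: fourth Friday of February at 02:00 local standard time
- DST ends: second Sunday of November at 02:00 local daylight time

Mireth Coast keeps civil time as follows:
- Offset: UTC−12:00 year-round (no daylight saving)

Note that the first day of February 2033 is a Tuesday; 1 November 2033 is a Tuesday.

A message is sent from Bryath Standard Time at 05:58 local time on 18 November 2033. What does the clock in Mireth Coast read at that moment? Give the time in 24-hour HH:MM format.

1 February 2033 is a Tuesday, so the first Friday is February 4 and the fourth is February 25.
1 November 2033 is a Tuesday, so the first Sunday is November 6 and the second is November 13.
Daylight saving runs 25 February – 13 November; 18 November 2033 is outside that window, so Bryath Standard Time is on standard time at UTC+03:00.
05:58 Bryath Standard Time − 3h = 02:58 UTC.
Mireth Coast has no daylight saving, so its offset is UTC−12:00 year-round.
02:58 UTC − 12h = 14:58 Mireth Coast (rolling into the previous day, 17 November 2033).

14:58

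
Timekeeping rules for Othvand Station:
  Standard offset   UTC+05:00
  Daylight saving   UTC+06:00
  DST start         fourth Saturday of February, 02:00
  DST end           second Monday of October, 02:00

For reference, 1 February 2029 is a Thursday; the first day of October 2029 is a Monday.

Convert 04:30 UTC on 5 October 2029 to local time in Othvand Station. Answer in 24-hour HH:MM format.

1 February 2029 is a Thursday, so the first Saturday is February 3 and the fourth is February 24.
1 October 2029 is a Monday, so the first Monday is October 1 and the second is October 8.
At the standard offset (UTC+05:00), 04:30 UTC + 5h = 09:30 Othvand Station standard time.
The standard-time date in Othvand Station, 5 October 2029, falls between 24 February and 8 October, so daylight saving is in effect and Othvand Station is at UTC+06:00.
04:30 UTC + 6h = 10:30 local.

10:30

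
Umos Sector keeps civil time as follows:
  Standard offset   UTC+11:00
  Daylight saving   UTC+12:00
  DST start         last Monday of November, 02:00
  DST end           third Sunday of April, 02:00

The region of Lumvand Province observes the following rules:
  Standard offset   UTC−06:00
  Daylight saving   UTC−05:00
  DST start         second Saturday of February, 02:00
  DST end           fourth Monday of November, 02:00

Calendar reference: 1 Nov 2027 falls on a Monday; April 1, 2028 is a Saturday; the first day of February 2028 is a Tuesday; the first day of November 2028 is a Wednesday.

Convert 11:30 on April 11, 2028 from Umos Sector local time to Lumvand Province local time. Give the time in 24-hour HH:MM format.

1 November 2027 is a Monday, so Mondays fall on 1, 8, 15, 22, 29; the last is November 29.
1 April 2028 is a Saturday, so the first Sunday is April 2 and the third is April 16.
April 11, 2028 lies within the daylight-saving period (29 November 2027 – 16 April 2028), so Umos Sector is on daylight time, UTC+12:00.
11:30 Umos Sector − 12h = 23:30 UTC (rolling into the previous day, 10 April 2028).
1 February 2028 is a Tuesday, so the first Saturday is February 5 and the second is February 12.
1 November 2028 is a Wednesday, so the first Monday is November 6 and the fourth is November 27.
At the standard offset (UTC−06:00), 23:30 UTC − 6h = 17:30 Lumvand Province standard time.
The standard-time date in Lumvand Province, April 10, 2028, falls between 12 February and 27 November, so daylight saving is in effect and Lumvand Province is at UTC−05:00.
23:30 UTC − 5h = 18:30 Lumvand Province.

18:30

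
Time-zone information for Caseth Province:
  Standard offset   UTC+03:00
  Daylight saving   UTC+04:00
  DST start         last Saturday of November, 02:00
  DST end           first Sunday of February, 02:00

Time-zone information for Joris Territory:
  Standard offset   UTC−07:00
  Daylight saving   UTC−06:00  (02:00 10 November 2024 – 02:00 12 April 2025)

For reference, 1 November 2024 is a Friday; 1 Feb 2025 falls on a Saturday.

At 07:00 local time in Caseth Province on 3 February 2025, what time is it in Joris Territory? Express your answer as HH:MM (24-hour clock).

22:00

1 November 2024 is a Friday, so Saturdays fall on 2, 9, 16, 23, 30; the last is November 30.
1 February 2025 is a Saturday, so the first Sunday is February 2.
Daylight saving runs 30 November 2024 – 2 February 2025; 3 February 2025 is outside that window, so Caseth Province is on standard time at UTC+03:00.
07:00 Caseth Province − 3h = 04:00 UTC.
At the standard offset (UTC−07:00), 04:00 UTC − 7h = 21:00 Joris Territory standard time (rolling into the previous day, 2 February 2025).
The standard-time date in Joris Territory, 2 February 2025, falls between 10 November 2024 and 12 April 2025, so daylight saving is in effect and Joris Territory is at UTC−06:00.
04:00 UTC − 6h = 22:00 Joris Territory (rolling into the previous day, 2 February 2025).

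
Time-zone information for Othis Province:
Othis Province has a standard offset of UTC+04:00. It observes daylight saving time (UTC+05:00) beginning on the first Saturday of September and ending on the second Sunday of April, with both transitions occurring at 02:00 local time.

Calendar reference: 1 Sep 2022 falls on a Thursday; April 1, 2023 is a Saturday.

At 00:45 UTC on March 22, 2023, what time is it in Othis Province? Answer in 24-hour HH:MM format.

05:45

1 September 2022 is a Thursday, so the first Saturday is September 3.
1 April 2023 is a Saturday, so the first Sunday is April 2 and the second is April 9.
At the standard offset (UTC+04:00), 00:45 UTC + 4h = 04:45 Othis Province standard time.
The standard-time date in Othis Province, March 22, 2023, falls between 3 September 2022 and 9 April 2023, so daylight saving is in effect and Othis Province is at UTC+05:00.
00:45 UTC + 5h = 05:45 local.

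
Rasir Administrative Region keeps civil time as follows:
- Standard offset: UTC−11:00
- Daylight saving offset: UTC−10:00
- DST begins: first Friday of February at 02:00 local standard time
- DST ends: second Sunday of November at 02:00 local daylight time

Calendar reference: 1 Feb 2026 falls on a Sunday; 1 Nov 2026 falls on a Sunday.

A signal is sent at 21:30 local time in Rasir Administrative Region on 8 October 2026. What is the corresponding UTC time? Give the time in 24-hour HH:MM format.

1 February 2026 is a Sunday, so the first Friday is February 6.
1 November 2026 is a Sunday, so the first Sunday is November 1 and the second is November 8.
8 October 2026 lies within the daylight-saving period (6 February – 8 November), so Rasir Administrative Region is on daylight time, UTC−10:00.
21:30 local + 10h = 07:30 UTC (rolling into the next day, 9 October 2026).

07:30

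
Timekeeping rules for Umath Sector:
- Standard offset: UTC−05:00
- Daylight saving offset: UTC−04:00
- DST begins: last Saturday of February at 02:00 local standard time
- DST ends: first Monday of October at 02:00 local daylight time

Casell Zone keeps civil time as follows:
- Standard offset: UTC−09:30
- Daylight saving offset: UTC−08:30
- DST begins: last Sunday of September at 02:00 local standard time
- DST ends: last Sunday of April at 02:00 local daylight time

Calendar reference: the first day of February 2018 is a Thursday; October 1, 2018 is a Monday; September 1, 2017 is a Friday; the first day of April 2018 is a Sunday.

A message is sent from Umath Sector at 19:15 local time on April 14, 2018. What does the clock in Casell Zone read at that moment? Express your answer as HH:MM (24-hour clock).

14:45

1 February 2018 is a Thursday, so Saturdays fall on 3, 10, 17, 24; the last is February 24.
1 October 2018 is a Monday, so the first Monday is October 1.
Daylight saving runs 24 February – 1 October; April 14, 2018 is inside that window, so Umath Sector is at UTC−04:00.
19:15 Umath Sector + 4h = 23:15 UTC.
1 September 2017 is a Friday, so Sundays fall on 3, 10, 17, 24; the last is September 24.
1 April 2018 is a Sunday, so Sundays fall on 1, 8, 15, 22, 29; the last is April 29.
At the standard offset (UTC−09:30), 23:15 UTC − 9h30m = 13:45 Casell Zone standard time.
The standard-time date in Casell Zone, April 14, 2018, lies within the daylight-saving period (24 September 2017 – 29 April 2018), so Casell Zone is on daylight time, UTC−08:30.
23:15 UTC − 8h30m = 14:45 Casell Zone.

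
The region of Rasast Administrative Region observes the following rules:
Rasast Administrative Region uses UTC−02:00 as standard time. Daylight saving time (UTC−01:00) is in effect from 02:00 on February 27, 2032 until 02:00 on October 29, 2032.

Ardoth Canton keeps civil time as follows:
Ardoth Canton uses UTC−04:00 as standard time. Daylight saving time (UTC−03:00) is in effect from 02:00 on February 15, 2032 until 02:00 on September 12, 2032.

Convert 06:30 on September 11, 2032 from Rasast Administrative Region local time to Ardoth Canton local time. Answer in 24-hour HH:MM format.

04:30

Daylight saving runs 27 February – 29 October; September 11, 2032 is inside that window, so Rasast Administrative Region is at UTC−01:00.
06:30 Rasast Administrative Region + 1h = 07:30 UTC.
At the standard offset (UTC−04:00), 07:30 UTC − 4h = 03:30 Ardoth Canton standard time.
The standard-time date in Ardoth Canton, September 11, 2032, lies within the daylight-saving period (15 February – 12 September), so Ardoth Canton is on daylight time, UTC−03:00.
07:30 UTC − 3h = 04:30 Ardoth Canton.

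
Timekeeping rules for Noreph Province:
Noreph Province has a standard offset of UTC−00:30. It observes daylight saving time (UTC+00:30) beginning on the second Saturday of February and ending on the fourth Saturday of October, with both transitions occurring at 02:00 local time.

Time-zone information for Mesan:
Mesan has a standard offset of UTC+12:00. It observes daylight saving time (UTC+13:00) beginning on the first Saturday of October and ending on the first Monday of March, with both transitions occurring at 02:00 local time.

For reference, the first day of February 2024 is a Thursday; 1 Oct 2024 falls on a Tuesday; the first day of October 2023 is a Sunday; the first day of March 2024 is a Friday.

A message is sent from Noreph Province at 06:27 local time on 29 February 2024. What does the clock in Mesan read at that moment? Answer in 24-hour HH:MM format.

1 February 2024 is a Thursday, so the first Saturday is February 3 and the second is February 10.
1 October 2024 is a Tuesday, so the first Saturday is October 5 and the fourth is October 26.
29 February 2024 falls between 10 February and 26 October, so daylight saving is in effect and Noreph Province is at UTC+00:30.
06:27 Noreph Province − 0h30m = 05:57 UTC.
1 October 2023 is a Sunday, so the first Saturday is October 7.
1 March 2024 is a Friday, so the first Monday is March 4.
At the standard offset (UTC+12:00), 05:57 UTC + 12h = 17:57 Mesan standard time.
The standard-time date in Mesan, 29 February 2024, lies within the daylight-saving period (7 October 2023 – 4 March 2024), so Mesan is on daylight time, UTC+13:00.
05:57 UTC + 13h = 18:57 Mesan.

18:57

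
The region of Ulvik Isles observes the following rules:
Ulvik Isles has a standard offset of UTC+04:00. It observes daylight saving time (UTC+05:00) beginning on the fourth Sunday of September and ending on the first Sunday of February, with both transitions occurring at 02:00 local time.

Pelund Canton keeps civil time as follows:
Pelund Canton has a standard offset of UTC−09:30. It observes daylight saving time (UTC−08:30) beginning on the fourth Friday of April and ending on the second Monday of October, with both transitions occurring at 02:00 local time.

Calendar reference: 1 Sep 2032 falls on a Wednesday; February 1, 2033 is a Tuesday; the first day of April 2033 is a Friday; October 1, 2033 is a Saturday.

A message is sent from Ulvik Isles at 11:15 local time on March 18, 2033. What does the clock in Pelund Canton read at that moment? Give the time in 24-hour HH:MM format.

21:45

1 September 2032 is a Wednesday, so the first Sunday is September 5 and the fourth is September 26.
1 February 2033 is a Tuesday, so the first Sunday is February 6.
Daylight saving runs 26 September 2032 – 6 February 2033; March 18, 2033 is outside that window, so Ulvik Isles is on standard time at UTC+04:00.
11:15 Ulvik Isles − 4h = 07:15 UTC.
1 April 2033 is a Friday, so the first Friday is April 1 and the fourth is April 22.
1 October 2033 is a Saturday, so the first Monday is October 3 and the second is October 10.
At the standard offset (UTC−09:30), 07:15 UTC − 9h30m = 21:45 Pelund Canton standard time (rolling into the previous day, 17 March 2033).
The standard-time date in Pelund Canton, March 17, 2033, is outside the daylight-saving period (22 April – 10 October), so Pelund Canton is on standard time, UTC−09:30.
07:15 UTC − 9h30m = 21:45 Pelund Canton (rolling into the previous day, 17 March 2033).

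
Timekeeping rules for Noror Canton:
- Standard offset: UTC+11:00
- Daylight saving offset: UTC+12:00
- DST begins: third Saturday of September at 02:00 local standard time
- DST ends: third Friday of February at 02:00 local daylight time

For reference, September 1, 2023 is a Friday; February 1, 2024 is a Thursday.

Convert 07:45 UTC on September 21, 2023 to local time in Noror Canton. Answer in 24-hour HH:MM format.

19:45

1 September 2023 is a Friday, so the first Saturday is September 2 and the third is September 16.
1 February 2024 is a Thursday, so the first Friday is February 2 and the third is February 16.
At the standard offset (UTC+11:00), 07:45 UTC + 11h = 18:45 Noror Canton standard time.
Daylight saving runs 16 September 2023 – 16 February 2024; the standard-time date in Noror Canton, September 21, 2023, is inside that window, so Noror Canton is at UTC+12:00.
07:45 UTC + 12h = 19:45 local.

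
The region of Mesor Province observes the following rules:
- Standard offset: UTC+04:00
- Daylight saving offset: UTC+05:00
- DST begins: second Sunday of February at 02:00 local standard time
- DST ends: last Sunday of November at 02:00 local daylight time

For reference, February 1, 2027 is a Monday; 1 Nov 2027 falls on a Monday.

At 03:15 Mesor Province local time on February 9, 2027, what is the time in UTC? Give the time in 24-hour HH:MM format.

1 February 2027 is a Monday, so the first Sunday is February 7 and the second is February 14.
1 November 2027 is a Monday, so Sundays fall on 7, 14, 21, 28; the last is November 28.
February 9, 2027 is outside the daylight-saving period (14 February – 28 November), so Mesor Province is on standard time, UTC+04:00.
03:15 local − 4h = 23:15 UTC (rolling into the previous day, 8 February 2027).

23:15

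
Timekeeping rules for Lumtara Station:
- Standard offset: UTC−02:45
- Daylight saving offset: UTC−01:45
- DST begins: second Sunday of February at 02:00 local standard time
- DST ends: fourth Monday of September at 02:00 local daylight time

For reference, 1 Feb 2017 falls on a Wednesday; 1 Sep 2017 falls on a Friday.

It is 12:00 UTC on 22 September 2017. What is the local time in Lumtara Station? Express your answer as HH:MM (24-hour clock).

1 February 2017 is a Wednesday, so the first Sunday is February 5 and the second is February 12.
1 September 2017 is a Friday, so the first Monday is September 4 and the fourth is September 25.
At the standard offset (UTC−02:45), 12:00 UTC − 2h45m = 09:15 Lumtara Station standard time.
Daylight saving runs 12 February – 25 September; the standard-time date in Lumtara Station, 22 September 2017, is inside that window, so Lumtara Station is at UTC−01:45.
12:00 UTC − 1h45m = 10:15 local.

10:15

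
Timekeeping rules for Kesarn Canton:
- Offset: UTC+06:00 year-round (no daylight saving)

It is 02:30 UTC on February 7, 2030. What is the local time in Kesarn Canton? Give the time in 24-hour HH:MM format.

08:30

Kesarn Canton stays on UTC+06:00 all year.
02:30 UTC + 6h = 08:30 local.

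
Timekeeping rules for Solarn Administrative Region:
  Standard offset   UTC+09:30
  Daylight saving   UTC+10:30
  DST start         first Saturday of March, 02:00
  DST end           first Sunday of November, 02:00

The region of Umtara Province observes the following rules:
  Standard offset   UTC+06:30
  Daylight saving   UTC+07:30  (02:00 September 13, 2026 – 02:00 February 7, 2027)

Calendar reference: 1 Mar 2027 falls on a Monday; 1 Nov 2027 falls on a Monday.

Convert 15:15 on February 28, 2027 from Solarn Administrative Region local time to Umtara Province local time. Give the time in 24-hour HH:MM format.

1 March 2027 is a Monday, so the first Saturday is March 6.
1 November 2027 is a Monday, so the first Sunday is November 7.
February 28, 2027 does not fall between 6 March and 7 November, so daylight saving is not in effect and Solarn Administrative Region is at UTC+09:30.
15:15 Solarn Administrative Region − 9h30m = 05:45 UTC.
At the standard offset (UTC+06:30), 05:45 UTC + 6h30m = 12:15 Umtara Province standard time.
The standard-time date in Umtara Province, February 28, 2027, is outside the daylight-saving period (13 September 2026 – 7 February 2027), so Umtara Province is on standard time, UTC+06:30.
05:45 UTC + 6h30m = 12:15 Umtara Province.

12:15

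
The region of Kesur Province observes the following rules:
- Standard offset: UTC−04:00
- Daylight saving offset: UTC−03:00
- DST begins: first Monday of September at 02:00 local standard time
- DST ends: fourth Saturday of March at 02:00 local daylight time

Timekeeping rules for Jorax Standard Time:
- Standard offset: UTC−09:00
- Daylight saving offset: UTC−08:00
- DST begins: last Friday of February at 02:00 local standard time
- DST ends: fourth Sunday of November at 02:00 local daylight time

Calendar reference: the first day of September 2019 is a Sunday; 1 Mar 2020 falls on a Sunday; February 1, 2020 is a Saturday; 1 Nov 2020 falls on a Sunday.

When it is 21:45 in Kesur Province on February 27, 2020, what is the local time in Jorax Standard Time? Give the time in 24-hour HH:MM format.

15:45

1 September 2019 is a Sunday, so the first Monday is September 2.
1 March 2020 is a Sunday, so the first Saturday is March 7 and the fourth is March 28.
February 27, 2020 lies within the daylight-saving period (2 September 2019 – 28 March 2020), so Kesur Province is on daylight time, UTC−03:00.
21:45 Kesur Province + 3h = 00:45 UTC (rolling into the next day, 28 February 2020).
1 February 2020 is a Saturday, so Fridays fall on 7, 14, 21, 28; the last is February 28.
1 November 2020 is a Sunday, so the first Sunday is November 1 and the fourth is November 22.
At the standard offset (UTC−09:00), 00:45 UTC − 9h = 15:45 Jorax Standard Time standard time (rolling into the previous day, 27 February 2020).
The standard-time date in Jorax Standard Time, February 27, 2020, is outside the daylight-saving period (28 February – 22 November), so Jorax Standard Time is on standard time, UTC−09:00.
00:45 UTC − 9h = 15:45 Jorax Standard Time (rolling into the previous day, 27 February 2020).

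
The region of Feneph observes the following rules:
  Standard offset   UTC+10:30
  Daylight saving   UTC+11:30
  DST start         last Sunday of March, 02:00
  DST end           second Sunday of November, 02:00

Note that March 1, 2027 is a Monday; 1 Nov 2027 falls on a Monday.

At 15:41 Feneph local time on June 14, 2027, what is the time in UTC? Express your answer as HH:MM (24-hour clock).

04:11

1 March 2027 is a Monday, so Sundays fall on 7, 14, 21, 28; the last is March 28.
1 November 2027 is a Monday, so the first Sunday is November 7 and the second is November 14.
June 14, 2027 lies within the daylight-saving period (28 March – 14 November), so Feneph is on daylight time, UTC+11:30.
15:41 local − 11h30m = 04:11 UTC.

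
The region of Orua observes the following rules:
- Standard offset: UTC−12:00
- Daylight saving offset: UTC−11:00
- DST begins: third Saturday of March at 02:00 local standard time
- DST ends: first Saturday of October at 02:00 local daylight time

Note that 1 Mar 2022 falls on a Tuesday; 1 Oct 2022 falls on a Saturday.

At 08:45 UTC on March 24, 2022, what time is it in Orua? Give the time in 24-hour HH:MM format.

21:45

1 March 2022 is a Tuesday, so the first Saturday is March 5 and the third is March 19.
1 October 2022 is a Saturday, so the first Saturday is October 1.
At the standard offset (UTC−12:00), 08:45 UTC − 12h = 20:45 Orua standard time (rolling into the previous day, 23 March 2022).
The standard-time date in Orua, March 23, 2022, lies within the daylight-saving period (19 March – 1 October), so Orua is on daylight time, UTC−11:00.
08:45 UTC − 11h = 21:45 local (rolling into the previous day, 23 March 2022).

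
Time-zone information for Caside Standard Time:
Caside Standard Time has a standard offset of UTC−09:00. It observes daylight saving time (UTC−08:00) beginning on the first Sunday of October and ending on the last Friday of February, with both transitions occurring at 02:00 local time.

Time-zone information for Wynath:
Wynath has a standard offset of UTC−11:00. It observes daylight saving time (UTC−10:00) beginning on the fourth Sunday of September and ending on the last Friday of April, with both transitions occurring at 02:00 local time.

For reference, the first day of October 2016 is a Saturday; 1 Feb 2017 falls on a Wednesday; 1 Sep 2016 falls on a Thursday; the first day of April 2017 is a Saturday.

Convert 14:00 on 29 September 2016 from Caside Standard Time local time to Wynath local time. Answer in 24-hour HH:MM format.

13:00

1 October 2016 is a Saturday, so the first Sunday is October 2.
1 February 2017 is a Wednesday, so Fridays fall on 3, 10, 17, 24; the last is February 24.
Daylight saving runs 2 October 2016 – 24 February 2017; 29 September 2016 is outside that window, so Caside Standard Time is on standard time at UTC−09:00.
14:00 Caside Standard Time + 9h = 23:00 UTC.
1 September 2016 is a Thursday, so the first Sunday is September 4 and the fourth is September 25.
1 April 2017 is a Saturday, so Fridays fall on 7, 14, 21, 28; the last is April 28.
At the standard offset (UTC−11:00), 23:00 UTC − 11h = 12:00 Wynath standard time.
The standard-time date in Wynath, 29 September 2016, lies within the daylight-saving period (25 September 2016 – 28 April 2017), so Wynath is on daylight time, UTC−10:00.
23:00 UTC − 10h = 13:00 Wynath.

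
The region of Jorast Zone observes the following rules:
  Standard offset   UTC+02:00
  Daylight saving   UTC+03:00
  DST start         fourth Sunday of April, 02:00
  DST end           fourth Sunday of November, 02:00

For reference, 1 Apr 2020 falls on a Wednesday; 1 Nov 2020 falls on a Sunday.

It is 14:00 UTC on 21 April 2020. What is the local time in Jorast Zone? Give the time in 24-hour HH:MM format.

16:00

1 April 2020 is a Wednesday, so the first Sunday is April 5 and the fourth is April 26.
1 November 2020 is a Sunday, so the first Sunday is November 1 and the fourth is November 22.
At the standard offset (UTC+02:00), 14:00 UTC + 2h = 16:00 Jorast Zone standard time.
The standard-time date in Jorast Zone, 21 April 2020, does not fall between 26 April and 22 November, so daylight saving is not in effect and Jorast Zone is at UTC+02:00.
14:00 UTC + 2h = 16:00 local.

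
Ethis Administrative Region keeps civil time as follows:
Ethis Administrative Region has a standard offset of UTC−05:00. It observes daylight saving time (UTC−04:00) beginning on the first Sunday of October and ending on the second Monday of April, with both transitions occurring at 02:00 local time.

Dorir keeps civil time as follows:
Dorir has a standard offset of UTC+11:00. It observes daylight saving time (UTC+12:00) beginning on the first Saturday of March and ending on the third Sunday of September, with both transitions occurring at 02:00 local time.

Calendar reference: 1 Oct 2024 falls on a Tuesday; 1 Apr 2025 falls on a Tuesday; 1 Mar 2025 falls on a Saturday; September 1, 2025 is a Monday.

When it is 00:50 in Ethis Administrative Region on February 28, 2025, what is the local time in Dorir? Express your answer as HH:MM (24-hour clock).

1 October 2024 is a Tuesday, so the first Sunday is October 6.
1 April 2025 is a Tuesday, so the first Monday is April 7 and the second is April 14.
February 28, 2025 falls between 6 October 2024 and 14 April 2025, so daylight saving is in effect and Ethis Administrative Region is at UTC−04:00.
00:50 Ethis Administrative Region + 4h = 04:50 UTC.
1 March 2025 is a Saturday, so the first Saturday is March 1.
1 September 2025 is a Monday, so the first Sunday is September 7 and the third is September 21.
At the standard offset (UTC+11:00), 04:50 UTC + 11h = 15:50 Dorir standard time.
The standard-time date in Dorir, February 28, 2025, is outside the daylight-saving period (1 March – 21 September), so Dorir is on standard time, UTC+11:00.
04:50 UTC + 11h = 15:50 Dorir.

15:50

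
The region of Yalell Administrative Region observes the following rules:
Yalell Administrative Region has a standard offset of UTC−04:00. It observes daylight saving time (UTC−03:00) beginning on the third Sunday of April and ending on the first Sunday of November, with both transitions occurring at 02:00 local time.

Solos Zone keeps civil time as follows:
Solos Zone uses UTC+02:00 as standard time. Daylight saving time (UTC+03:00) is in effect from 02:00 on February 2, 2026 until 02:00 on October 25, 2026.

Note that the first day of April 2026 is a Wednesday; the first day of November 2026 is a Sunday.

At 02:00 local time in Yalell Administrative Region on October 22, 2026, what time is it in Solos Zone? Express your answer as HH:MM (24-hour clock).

1 April 2026 is a Wednesday, so the first Sunday is April 5 and the third is April 19.
1 November 2026 is a Sunday, so the first Sunday is November 1.
October 22, 2026 falls between 19 April and 1 November, so daylight saving is in effect and Yalell Administrative Region is at UTC−03:00.
02:00 Yalell Administrative Region + 3h = 05:00 UTC.
At the standard offset (UTC+02:00), 05:00 UTC + 2h = 07:00 Solos Zone standard time.
The standard-time date in Solos Zone, October 22, 2026, falls between 2 February and 25 October, so daylight saving is in effect and Solos Zone is at UTC+03:00.
05:00 UTC + 3h = 08:00 Solos Zone.

08:00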